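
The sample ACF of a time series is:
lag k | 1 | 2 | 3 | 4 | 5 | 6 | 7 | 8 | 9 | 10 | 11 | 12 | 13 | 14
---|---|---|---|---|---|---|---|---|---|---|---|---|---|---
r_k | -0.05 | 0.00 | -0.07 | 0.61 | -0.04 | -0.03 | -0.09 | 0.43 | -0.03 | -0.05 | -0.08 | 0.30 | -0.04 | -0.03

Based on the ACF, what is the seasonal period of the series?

The largest autocorrelation is r_4 = 0.61, with weaker echoes at lags 8 (0.43) and 12 (0.30); the remaining lags stay at or below 0.00.
The dominant spike at lag 4 indicates a seasonal period of 4.

4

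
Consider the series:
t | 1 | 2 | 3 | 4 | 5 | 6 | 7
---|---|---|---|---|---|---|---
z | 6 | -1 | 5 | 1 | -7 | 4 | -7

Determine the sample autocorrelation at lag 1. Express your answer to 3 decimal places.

-0.392

Mean z̄ = (6 − 1 + 5 + 1 − 7 + 4 − 7)/7 = 0.1429
Deviations from mean: 5.8571, -1.1429, 4.8571, 0.8571, -7.1429, 3.8571, -7.1429
Σ(z_t−z̄)(z_{t+1}−z̄) = (-6.6939) + (-5.5510) + (4.1633) + (-6.1224) + (-27.5510) + (-27.5510) = -69.3061
Denominator Σ(z_t−z̄)² = 176.8571
r_1 = -69.3061 / 176.8571 = -0.392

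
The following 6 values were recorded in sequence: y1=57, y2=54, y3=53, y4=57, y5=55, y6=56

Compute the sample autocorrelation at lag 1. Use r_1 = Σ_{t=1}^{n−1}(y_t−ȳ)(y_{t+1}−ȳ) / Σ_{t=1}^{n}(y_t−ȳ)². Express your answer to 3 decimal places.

Mean ȳ = (57 + 54 + 53 + 57 + 55 + 56)/6 = 55.3333
Deviations from mean: 1.6667, -1.3333, -2.3333, 1.6667, -0.3333, 0.6667
Σ(y_t−ȳ)(y_{t+1}−ȳ) = (-2.2222) + (3.1111) + (-3.8889) + (-0.5556) + (-0.2222) = -3.7778
Denominator Σ(y_t−ȳ)² = 13.3333
r_1 = -3.7778 / 13.3333 = -0.283

-0.283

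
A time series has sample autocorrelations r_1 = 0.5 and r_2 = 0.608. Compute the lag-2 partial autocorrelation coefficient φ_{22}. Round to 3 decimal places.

φ_{22} = (r_2 − r_1²) / (1 − r_1²)
r_1² = (0.5)² = 0.25
Numerator = 0.608 − 0.2500 = 0.3580; denominator = 1 − 0.2500 = 0.7500
φ_{22} = 0.3580 / 0.7500 = 0.477

0.477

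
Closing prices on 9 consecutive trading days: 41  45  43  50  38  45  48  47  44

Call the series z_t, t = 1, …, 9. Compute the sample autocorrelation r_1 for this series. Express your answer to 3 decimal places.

Mean z̄ = (41 + 45 + 43 + 50 + 38 + 45 + 48 + 47 + 44)/9 = 44.5556
Numerator Σ_{t=1}^{8}(z_t−z̄)(z_{t+1}−z̄) = -40.7531
Denominator Σ(z_t−z̄)² = 106.2222
r_1 = -40.7531 / 106.2222 = -0.384

-0.384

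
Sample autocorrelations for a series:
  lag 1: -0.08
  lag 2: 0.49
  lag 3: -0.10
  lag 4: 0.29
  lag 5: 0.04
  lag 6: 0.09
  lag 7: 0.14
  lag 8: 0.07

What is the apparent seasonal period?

2

The largest autocorrelation is r_2 = 0.49, with a weaker echo at lag 4 (0.29); the remaining lags stay at or below 0.14.
The dominant spike at lag 2 indicates a seasonal period of 2.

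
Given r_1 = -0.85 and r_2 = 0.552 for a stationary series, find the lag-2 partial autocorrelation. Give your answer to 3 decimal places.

φ_{22} = (r_2 − r_1²) / (1 − r_1²)
r_1² = (-0.85)² = 0.7225
Numerator = 0.552 − 0.7225 = -0.1705; denominator = 1 − 0.7225 = 0.2775
φ_{22} = -0.1705 / 0.2775 = -0.614

-0.614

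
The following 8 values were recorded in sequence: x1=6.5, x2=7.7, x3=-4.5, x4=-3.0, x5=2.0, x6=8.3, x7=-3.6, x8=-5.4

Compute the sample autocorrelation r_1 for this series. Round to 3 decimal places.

0.089

Mean x̄ = (6.5 + 7.7 − 4.5 − 3.0 + 2.0 + 8.3 − 3.6 − 5.4)/8 = 1.0000
Deviations from mean: 5.5000, 6.7000, -5.5000, -4.0000, 1.0000, 7.3000, -4.6000, -6.4000
Σ(x_t−x̄)(x_{t+1}−x̄) = (36.8500) + (-36.8500) + (22.0000) + (-4.0000) + (7.3000) + (-33.5800) + (29.4400) = 21.1600
Denominator Σ(x_t−x̄)² = 237.8000
r_1 = 21.1600 / 237.8000 = 0.089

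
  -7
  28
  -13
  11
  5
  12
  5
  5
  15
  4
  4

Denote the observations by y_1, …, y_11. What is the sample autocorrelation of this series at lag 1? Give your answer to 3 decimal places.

-0.723

Mean ȳ = (-7 + 28 − 13 + 11 + 5 + 12 + 5 + 5 + 15 + 4 + 4)/11 = 6.2727
Numerator Σ_{t=1}^{10}(y_t−ȳ)(y_{t+1}−ȳ) = -842.9835
Denominator Σ(y_t−ȳ)² = 1166.1818
r_1 = -842.9835 / 1166.1818 = -0.723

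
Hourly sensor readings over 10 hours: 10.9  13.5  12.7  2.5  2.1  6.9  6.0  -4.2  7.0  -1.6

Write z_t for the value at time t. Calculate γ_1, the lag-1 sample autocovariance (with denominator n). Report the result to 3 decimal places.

Mean z̄ = (10.9 + 13.5 + 12.7 + 2.5 + 2.1 + 6.9 + 6.0 − 4.2 + 7.0 − 1.6)/10 = 5.5800
Σ_{t=1}^{9}(z_t−z̄)(z_{t+1}−z̄) = 55.0836
γ_1 = 55.0836 / 10 = 5.508

5.508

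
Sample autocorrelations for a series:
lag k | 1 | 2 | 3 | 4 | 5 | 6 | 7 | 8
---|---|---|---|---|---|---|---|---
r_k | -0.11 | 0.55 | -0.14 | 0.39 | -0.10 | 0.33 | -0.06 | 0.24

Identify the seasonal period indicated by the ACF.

2

The largest autocorrelation is r_2 = 0.55, with weaker echoes at lags 4 (0.39), 6 (0.33) and 8 (0.24); the remaining lags stay at or below -0.06.
The dominant spike at lag 2 indicates a seasonal period of 2.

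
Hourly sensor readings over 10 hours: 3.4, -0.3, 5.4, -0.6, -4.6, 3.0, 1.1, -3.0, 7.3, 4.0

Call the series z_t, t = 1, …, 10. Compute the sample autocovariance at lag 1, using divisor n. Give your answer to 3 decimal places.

Mean z̄ = (3.4 − 0.3 + 5.4 − 0.6 − 4.6 + 3.0 + 1.1 − 3.0 + 7.3 + 4.0)/10 = 1.5700
Σ_{t=1}^{9}(z_t−z̄)(z_{t+1}−z̄) = -25.1159
γ_1 = -25.1159 / 10 = -2.512

-2.512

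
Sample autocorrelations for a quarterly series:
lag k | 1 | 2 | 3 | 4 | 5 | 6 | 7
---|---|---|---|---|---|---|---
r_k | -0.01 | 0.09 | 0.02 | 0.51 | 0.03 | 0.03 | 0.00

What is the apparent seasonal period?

The largest autocorrelation is r_4 = 0.51; the remaining lags stay at or below 0.09.
The dominant spike at lag 4 indicates a seasonal period of 4.

4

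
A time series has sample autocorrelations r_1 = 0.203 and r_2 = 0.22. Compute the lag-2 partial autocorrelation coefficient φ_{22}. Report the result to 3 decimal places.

0.186

φ_{22} = (r_2 − r_1²) / (1 − r_1²)
r_1² = (0.203)² = 0.041209
Numerator = 0.22 − 0.0412 = 0.1788; denominator = 1 − 0.0412 = 0.9588
φ_{22} = 0.1788 / 0.9588 = 0.186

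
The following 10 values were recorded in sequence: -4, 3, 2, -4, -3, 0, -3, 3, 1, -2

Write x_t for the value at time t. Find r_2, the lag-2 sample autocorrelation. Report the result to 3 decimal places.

-0.423

Mean x̄ = (-4 + 3 + 2 − 4 − 3 + 0 − 3 + 3 + 1 − 2)/10 = -0.7000
Numerator Σ_{t=1}^{8}(x_t−x̄)(x_{t+2}−x̄) = -30.4800
Denominator Σ(x_t−x̄)² = 72.1000
r_2 = -30.4800 / 72.1000 = -0.423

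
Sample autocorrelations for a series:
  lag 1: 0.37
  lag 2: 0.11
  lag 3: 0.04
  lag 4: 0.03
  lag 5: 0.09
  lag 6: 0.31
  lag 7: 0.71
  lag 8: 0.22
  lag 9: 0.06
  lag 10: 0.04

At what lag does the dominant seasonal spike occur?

7

The largest autocorrelation is r_7 = 0.71; the remaining lags stay at or below 0.37. The elevated value at lag 1 (0.37), dropping to 0.11 at lag 2, reflects decaying short-term dependence rather than seasonality.
The dominant spike at lag 7 indicates a seasonal period of 7.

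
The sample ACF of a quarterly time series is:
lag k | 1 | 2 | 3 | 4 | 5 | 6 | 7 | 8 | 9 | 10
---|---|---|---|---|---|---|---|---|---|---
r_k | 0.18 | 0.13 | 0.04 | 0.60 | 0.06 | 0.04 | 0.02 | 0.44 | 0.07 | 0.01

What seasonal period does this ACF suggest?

4

The largest autocorrelation is r_4 = 0.60, with a weaker echo at lag 8 (0.44); the remaining lags stay at or below 0.18.
The dominant spike at lag 4 indicates a seasonal period of 4.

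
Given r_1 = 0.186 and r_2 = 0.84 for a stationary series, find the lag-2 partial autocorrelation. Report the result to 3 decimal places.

0.834

φ_{22} = (r_2 − r_1²) / (1 − r_1²)
r_1² = (0.186)² = 0.034596
Numerator = 0.84 − 0.0346 = 0.8054; denominator = 1 − 0.0346 = 0.9654
φ_{22} = 0.8054 / 0.9654 = 0.834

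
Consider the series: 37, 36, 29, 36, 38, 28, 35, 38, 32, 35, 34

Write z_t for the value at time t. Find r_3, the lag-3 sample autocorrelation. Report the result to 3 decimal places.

0.635

Mean z̄ = (37 + 36 + 29 + 36 + 38 + 28 + 35 + 38 + 32 + 35 + 34)/11 = 34.3636
Numerator Σ_{t=1}^{8}(z_t−z̄)(z_{t+3}−z̄) = 72.7851
Denominator Σ(z_t−z̄)² = 114.5455
r_3 = 72.7851 / 114.5455 = 0.635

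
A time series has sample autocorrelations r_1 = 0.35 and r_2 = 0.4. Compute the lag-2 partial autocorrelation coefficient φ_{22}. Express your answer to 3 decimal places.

φ_{22} = (r_2 − r_1²) / (1 − r_1²)
r_1² = (0.35)² = 0.1225
Numerator = 0.4 − 0.1225 = 0.2775; denominator = 1 − 0.1225 = 0.8775
φ_{22} = 0.2775 / 0.8775 = 0.316

0.316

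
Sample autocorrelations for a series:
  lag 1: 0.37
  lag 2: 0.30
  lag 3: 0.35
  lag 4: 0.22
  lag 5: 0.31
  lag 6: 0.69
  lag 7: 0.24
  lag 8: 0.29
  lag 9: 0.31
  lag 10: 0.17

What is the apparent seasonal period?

The largest autocorrelation is r_6 = 0.69; the remaining lags stay at or below 0.37. The elevated value at lag 1 (0.37), dropping to 0.30 at lag 2, reflects decaying short-term dependence rather than seasonality.
The dominant spike at lag 6 indicates a seasonal period of 6.

6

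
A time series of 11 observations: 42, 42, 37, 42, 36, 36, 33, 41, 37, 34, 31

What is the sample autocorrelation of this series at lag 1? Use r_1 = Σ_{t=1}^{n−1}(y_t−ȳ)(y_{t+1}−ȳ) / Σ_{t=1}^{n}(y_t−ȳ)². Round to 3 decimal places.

Mean ȳ = (42 + 42 + 37 + 42 + 36 + 36 + 33 + 41 + 37 + 34 + 31)/11 = 37.3636
Numerator Σ_{t=1}^{10}(y_t−ȳ)(y_{t+1}−ȳ) = 25.0496
Denominator Σ(y_t−ȳ)² = 152.5455
r_1 = 25.0496 / 152.5455 = 0.164

0.164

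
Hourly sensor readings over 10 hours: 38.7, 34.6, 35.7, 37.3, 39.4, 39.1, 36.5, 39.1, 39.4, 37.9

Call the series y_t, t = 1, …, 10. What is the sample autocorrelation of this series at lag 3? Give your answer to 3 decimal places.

Mean ȳ = (38.7 + 34.6 + 35.7 + 37.3 + 39.4 + 39.1 + 36.5 + 39.1 + 39.4 + 37.9)/10 = 37.7700
Numerator Σ_{t=1}^{7}(y_t−ȳ)(y_{t+3}−ȳ) = -3.5897
Denominator Σ(y_t−ȳ)² = 25.9010
r_3 = -3.5897 / 25.9010 = -0.139

-0.139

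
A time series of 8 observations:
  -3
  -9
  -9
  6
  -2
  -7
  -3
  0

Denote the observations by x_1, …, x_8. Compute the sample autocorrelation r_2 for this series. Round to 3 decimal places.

-0.609

Mean x̄ = (-3 − 9 − 9 + 6 − 2 − 7 − 3 + 0)/8 = -3.3750
Σ(x_t−x̄)(x_{t+2}−x̄) = (-2.1094) + (-52.7344) + (-7.7344) + (-33.9844) + (0.5156) + (-12.2344) = -108.2813
Denominator Σ(x_t−x̄)² = 177.8750
r_2 = -108.2813 / 177.8750 = -0.609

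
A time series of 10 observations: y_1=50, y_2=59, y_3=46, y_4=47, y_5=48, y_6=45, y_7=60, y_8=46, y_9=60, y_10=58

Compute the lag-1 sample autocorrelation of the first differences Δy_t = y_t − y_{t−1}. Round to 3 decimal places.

First differences Δy: 9, -13, 1, 1, -3, 15, -14, 14, -2
Mean of differences = 0.8889
Numerator Σ(Δy_t−Δȳ)(Δy_{t+1}−Δȳ) = -612.6790
Denominator Σ(Δy_t−Δȳ)² = 874.8889
r_1(Δy) = -612.6790 / 874.8889 = -0.700

-0.700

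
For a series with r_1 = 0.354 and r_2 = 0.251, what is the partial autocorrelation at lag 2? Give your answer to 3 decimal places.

0.144

φ_{22} = (r_2 − r_1²) / (1 − r_1²)
r_1² = (0.354)² = 0.125316
Numerator = 0.251 − 0.1253 = 0.1257; denominator = 1 − 0.1253 = 0.8747
φ_{22} = 0.1257 / 0.8747 = 0.144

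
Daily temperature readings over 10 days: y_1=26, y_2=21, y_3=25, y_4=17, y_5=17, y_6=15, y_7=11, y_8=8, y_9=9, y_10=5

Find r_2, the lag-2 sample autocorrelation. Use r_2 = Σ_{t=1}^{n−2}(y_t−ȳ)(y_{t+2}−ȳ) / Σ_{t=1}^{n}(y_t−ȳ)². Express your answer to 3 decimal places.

0.488

Mean ȳ = (26 + 21 + 25 + 17 + 17 + 15 + 11 + 8 + 9 + 5)/10 = 15.4000
Numerator Σ_{t=1}^{8}(y_t−ȳ)(y_{t+2}−ȳ) = 226.4800
Denominator Σ(y_t−ȳ)² = 464.4000
r_2 = 226.4800 / 464.4000 = 0.488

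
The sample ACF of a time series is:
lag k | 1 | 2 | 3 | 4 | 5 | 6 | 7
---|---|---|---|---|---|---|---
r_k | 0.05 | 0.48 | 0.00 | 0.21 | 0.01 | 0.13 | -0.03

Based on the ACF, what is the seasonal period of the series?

The largest autocorrelation is r_2 = 0.48, with a weaker echo at lag 4 (0.21); the remaining lags stay at or below 0.13.
The dominant spike at lag 2 indicates a seasonal period of 2.

2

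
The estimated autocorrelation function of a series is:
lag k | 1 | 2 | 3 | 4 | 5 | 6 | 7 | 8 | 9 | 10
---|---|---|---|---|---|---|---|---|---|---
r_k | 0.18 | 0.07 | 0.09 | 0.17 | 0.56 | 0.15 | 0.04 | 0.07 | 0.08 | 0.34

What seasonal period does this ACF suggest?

The largest autocorrelation is r_5 = 0.56, with a weaker echo at lag 10 (0.34); the remaining lags stay at or below 0.18.
The dominant spike at lag 5 indicates a seasonal period of 5.

5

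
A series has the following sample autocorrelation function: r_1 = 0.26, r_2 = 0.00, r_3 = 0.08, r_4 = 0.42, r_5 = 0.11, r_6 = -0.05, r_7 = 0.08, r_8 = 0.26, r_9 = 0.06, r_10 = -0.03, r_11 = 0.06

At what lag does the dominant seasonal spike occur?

4

The largest autocorrelation is r_4 = 0.42; the remaining lags stay at or below 0.26. The elevated value at lag 1 (0.26), dropping to 0.00 at lag 2, reflects decaying short-term dependence rather than seasonality.
The dominant spike at lag 4 indicates a seasonal period of 4.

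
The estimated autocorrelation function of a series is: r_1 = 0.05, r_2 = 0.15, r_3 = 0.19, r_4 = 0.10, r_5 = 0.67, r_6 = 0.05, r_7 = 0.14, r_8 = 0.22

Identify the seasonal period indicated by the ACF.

The largest autocorrelation is r_5 = 0.67; the remaining lags stay at or below 0.22.
The dominant spike at lag 5 indicates a seasonal period of 5.

5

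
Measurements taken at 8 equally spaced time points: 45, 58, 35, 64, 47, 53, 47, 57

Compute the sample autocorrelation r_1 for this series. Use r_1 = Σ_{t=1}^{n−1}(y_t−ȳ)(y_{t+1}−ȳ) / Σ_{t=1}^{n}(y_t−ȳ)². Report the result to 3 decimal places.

-0.782

Mean ȳ = (45 + 58 + 35 + 64 + 47 + 53 + 47 + 57)/8 = 50.7500
Deviations from mean: -5.7500, 7.2500, -15.7500, 13.2500, -3.7500, 2.2500, -3.7500, 6.2500
Σ(y_t−ȳ)(y_{t+1}−ȳ) = (-41.6875) + (-114.1875) + (-208.6875) + (-49.6875) + (-8.4375) + (-8.4375) + (-23.4375) = -454.5625
Denominator Σ(y_t−ȳ)² = 581.5000
r_1 = -454.5625 / 581.5000 = -0.782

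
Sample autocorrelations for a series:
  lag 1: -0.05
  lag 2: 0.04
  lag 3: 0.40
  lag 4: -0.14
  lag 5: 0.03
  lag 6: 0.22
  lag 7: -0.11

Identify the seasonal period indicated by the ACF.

The largest autocorrelation is r_3 = 0.40, with a weaker echo at lag 6 (0.22); the remaining lags stay at or below 0.04.
The dominant spike at lag 3 indicates a seasonal period of 3.

3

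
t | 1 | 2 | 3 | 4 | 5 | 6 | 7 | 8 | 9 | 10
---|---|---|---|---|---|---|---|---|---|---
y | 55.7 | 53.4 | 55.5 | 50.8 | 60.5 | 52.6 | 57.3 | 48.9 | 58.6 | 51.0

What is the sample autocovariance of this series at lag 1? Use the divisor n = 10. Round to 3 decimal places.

Mean ȳ = (55.7 + 53.4 + 55.5 + 50.8 + 60.5 + 52.6 + 57.3 + 48.9 + 58.6 + 51.0)/10 = 54.4300
Σ_{t=1}^{9}(y_t−ȳ)(y_{t+1}−ȳ) = -97.9229
γ_1 = -97.9229 / 10 = -9.792

-9.792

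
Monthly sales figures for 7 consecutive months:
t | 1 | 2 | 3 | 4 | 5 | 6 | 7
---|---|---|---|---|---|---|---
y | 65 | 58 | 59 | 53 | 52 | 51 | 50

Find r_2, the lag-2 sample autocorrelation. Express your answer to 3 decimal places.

0.254

Mean ȳ = (65 + 58 + 59 + 53 + 52 + 51 + 50)/7 = 55.4286
Deviations from mean: 9.5714, 2.5714, 3.5714, -2.4286, -3.4286, -4.4286, -5.4286
Numerator Σ_{t=1}^{5}(y_t−ȳ)(y_{t+2}−ȳ) = 45.0612
Denominator Σ(y_t−ȳ)² = 177.7143
r_2 = 45.0612 / 177.7143 = 0.254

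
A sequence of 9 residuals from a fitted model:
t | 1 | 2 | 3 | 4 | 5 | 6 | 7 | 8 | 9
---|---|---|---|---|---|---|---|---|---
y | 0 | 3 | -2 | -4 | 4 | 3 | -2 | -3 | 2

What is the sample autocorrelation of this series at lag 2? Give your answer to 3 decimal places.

-0.746

Mean ȳ = (0 + 3 − 2 − 4 + 4 + 3 − 2 − 3 + 2)/9 = 0.1111
Σ(y_t−ȳ)(y_{t+2}−ȳ) = (0.2346) + (-11.8765) + (-8.2099) + (-11.8765) + (-8.2099) + (-8.9877) + (-3.9877) = -52.9136
Denominator Σ(y_t−ȳ)² = 70.8889
r_2 = -52.9136 / 70.8889 = -0.746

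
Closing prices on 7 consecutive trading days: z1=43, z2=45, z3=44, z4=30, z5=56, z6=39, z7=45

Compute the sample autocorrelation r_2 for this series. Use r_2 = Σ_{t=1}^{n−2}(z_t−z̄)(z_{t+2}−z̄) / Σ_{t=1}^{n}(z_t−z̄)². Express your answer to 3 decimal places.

0.179

Mean z̄ = (43 + 45 + 44 + 30 + 56 + 39 + 45)/7 = 43.1429
Σ(z_t−z̄)(z_{t+2}−z̄) = (-0.1224) + (-24.4082) + (11.0204) + (54.4490) + (23.8776) = 64.8163
Denominator Σ(z_t−z̄)² = 362.8571
r_2 = 64.8163 / 362.8571 = 0.179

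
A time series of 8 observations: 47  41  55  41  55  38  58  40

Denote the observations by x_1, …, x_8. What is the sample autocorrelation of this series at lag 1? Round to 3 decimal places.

-0.868

Mean x̄ = (47 + 41 + 55 + 41 + 55 + 38 + 58 + 40)/8 = 46.8750
Deviations from mean: 0.1250, -5.8750, 8.1250, -5.8750, 8.1250, -8.8750, 11.1250, -6.8750
Numerator Σ_{t=1}^{7}(x_t−x̄)(x_{t+1}−x̄) = -391.2656
Denominator Σ(x_t−x̄)² = 450.8750
r_1 = -391.2656 / 450.8750 = -0.868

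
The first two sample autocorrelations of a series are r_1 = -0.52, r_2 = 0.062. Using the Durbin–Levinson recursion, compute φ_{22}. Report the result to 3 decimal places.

-0.286

φ_{22} = (r_2 − r_1²) / (1 − r_1²)
r_1² = (-0.52)² = 0.2704
Numerator = 0.062 − 0.2704 = -0.2084; denominator = 1 − 0.2704 = 0.7296
φ_{22} = -0.2084 / 0.7296 = -0.286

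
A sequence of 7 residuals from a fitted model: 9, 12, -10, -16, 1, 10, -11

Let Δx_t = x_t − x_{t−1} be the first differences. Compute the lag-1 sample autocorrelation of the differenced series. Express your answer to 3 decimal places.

First differences Δx: 3, -22, -6, 17, 9, -21
Mean of differences = -3.3333
Numerator Σ(Δx_t−Δx̄)(Δx_{t+1}−Δx̄) = -89.7778
Denominator Σ(Δx_t−Δx̄)² = 1273.3333
r_1(Δx) = -89.7778 / 1273.3333 = -0.071

-0.071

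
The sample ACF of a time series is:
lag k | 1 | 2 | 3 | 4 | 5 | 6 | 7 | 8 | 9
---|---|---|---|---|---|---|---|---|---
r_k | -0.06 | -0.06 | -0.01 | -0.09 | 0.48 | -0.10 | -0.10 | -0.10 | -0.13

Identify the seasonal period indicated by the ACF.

5

The largest autocorrelation is r_5 = 0.48; the remaining lags stay at or below -0.01.
The dominant spike at lag 5 indicates a seasonal period of 5.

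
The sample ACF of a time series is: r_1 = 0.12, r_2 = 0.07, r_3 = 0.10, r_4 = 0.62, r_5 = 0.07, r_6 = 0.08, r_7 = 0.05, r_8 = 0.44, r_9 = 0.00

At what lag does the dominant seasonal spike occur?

The largest autocorrelation is r_4 = 0.62, with a weaker echo at lag 8 (0.44); the remaining lags stay at or below 0.12.
The dominant spike at lag 4 indicates a seasonal period of 4.

4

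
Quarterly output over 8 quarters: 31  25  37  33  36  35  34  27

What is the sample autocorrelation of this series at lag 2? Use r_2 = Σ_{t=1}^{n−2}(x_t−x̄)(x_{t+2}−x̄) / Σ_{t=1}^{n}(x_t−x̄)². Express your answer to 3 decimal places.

Mean x̄ = (31 + 25 + 37 + 33 + 36 + 35 + 34 + 27)/8 = 32.2500
Deviations from mean: -1.2500, -7.2500, 4.7500, 0.7500, 3.7500, 2.7500, 1.7500, -5.2500
Numerator Σ_{t=1}^{6}(x_t−x̄)(x_{t+2}−x̄) = 0.6250
Denominator Σ(x_t−x̄)² = 129.5000
r_2 = 0.6250 / 129.5000 = 0.005

0.005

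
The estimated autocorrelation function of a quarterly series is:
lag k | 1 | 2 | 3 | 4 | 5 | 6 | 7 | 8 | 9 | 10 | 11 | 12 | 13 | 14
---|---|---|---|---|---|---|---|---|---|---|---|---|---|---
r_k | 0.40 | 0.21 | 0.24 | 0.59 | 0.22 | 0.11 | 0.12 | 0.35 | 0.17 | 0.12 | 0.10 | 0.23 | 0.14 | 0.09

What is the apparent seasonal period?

4

The largest autocorrelation is r_4 = 0.59; the remaining lags stay at or below 0.40. The elevated value at lag 1 (0.40), dropping to 0.21 at lag 2, reflects decaying short-term dependence rather than seasonality.
The dominant spike at lag 4 indicates a seasonal period of 4.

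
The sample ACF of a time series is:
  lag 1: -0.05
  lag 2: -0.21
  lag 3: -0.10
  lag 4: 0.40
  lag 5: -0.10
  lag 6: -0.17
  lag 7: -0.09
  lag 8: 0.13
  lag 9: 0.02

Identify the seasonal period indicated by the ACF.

The largest autocorrelation is r_4 = 0.40; the remaining lags stay at or below 0.13.
The dominant spike at lag 4 indicates a seasonal period of 4.

4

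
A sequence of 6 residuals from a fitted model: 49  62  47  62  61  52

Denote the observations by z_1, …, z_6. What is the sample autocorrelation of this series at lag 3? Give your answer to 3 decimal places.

0.096

Mean z̄ = (49 + 62 + 47 + 62 + 61 + 52)/6 = 55.5000
Deviations from mean: -6.5000, 6.5000, -8.5000, 6.5000, 5.5000, -3.5000
Σ(z_t−z̄)(z_{t+3}−z̄) = (-42.2500) + (35.7500) + (29.7500) = 23.2500
Denominator Σ(z_t−z̄)² = 241.5000
r_3 = 23.2500 / 241.5000 = 0.096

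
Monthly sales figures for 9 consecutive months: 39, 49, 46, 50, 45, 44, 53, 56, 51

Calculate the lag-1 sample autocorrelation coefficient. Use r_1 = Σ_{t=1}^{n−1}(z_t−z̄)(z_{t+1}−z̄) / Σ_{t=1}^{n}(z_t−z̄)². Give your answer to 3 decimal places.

Mean z̄ = (39 + 49 + 46 + 50 + 45 + 44 + 53 + 56 + 51)/9 = 48.1111
Numerator Σ_{t=1}^{8}(z_t−z̄)(z_{t+1}−z̄) = 34.2099
Denominator Σ(z_t−z̄)² = 212.8889
r_1 = 34.2099 / 212.8889 = 0.161

0.161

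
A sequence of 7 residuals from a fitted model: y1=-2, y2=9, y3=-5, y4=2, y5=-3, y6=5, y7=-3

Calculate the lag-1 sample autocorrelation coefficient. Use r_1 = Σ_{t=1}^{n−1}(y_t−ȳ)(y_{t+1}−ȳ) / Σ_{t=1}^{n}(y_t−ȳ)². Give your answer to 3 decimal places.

-0.723

Mean ȳ = (-2 + 9 − 5 + 2 − 3 + 5 − 3)/7 = 0.4286
Deviations from mean: -2.4286, 8.5714, -5.4286, 1.5714, -3.4286, 4.5714, -3.4286
Σ(y_t−ȳ)(y_{t+1}−ȳ) = (-20.8163) + (-46.5306) + (-8.5306) + (-5.3878) + (-15.6735) + (-15.6735) = -112.6122
Denominator Σ(y_t−ȳ)² = 155.7143
r_1 = -112.6122 / 155.7143 = -0.723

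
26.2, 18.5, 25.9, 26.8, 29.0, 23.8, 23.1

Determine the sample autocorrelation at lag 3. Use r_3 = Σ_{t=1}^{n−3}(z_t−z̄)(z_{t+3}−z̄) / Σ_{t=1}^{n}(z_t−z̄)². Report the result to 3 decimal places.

-0.411

Mean z̄ = (26.2 + 18.5 + 25.9 + 26.8 + 29.0 + 23.8 + 23.1)/7 = 24.7571
Deviations from mean: 1.4429, -6.2571, 1.1429, 2.0429, 4.2429, -0.9571, -1.6571
Σ(z_t−z̄)(z_{t+3}−z̄) = (2.9476) + (-26.5482) + (-1.0939) + (-3.3853) = -28.0798
Denominator Σ(z_t−z̄)² = 68.3771
r_3 = -28.0798 / 68.3771 = -0.411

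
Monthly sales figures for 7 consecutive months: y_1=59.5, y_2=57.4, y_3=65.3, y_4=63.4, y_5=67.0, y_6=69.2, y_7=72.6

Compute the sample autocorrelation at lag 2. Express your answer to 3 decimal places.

Mean ȳ = (59.5 + 57.4 + 65.3 + 63.4 + 67.0 + 69.2 + 72.6)/7 = 64.9143
Deviations from mean: -5.4143, -7.5143, 0.3857, -1.5143, 2.0857, 4.2857, 7.6857
Numerator Σ_{t=1}^{5}(y_t−ȳ)(y_{t+2}−ȳ) = 19.6353
Denominator Σ(y_t−ȳ)² = 170.0086
r_2 = 19.6353 / 170.0086 = 0.115

0.115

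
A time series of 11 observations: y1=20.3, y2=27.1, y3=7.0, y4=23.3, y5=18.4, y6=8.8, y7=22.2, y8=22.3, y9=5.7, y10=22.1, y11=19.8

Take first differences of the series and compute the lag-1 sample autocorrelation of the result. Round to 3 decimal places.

First differences Δy: 6.8, -20.1, 16.3, -4.9, -9.6, 13.4, 0.1, -16.6, 16.4, -2.3
Mean of differences = -0.0500
Numerator Σ(Δy_t−Δȳ)(Δy_{t+1}−Δȳ) = -936.3125
Denominator Σ(Δy_t−Δȳ)² = 1561.4650
r_1(Δy) = -936.3125 / 1561.4650 = -0.600

-0.600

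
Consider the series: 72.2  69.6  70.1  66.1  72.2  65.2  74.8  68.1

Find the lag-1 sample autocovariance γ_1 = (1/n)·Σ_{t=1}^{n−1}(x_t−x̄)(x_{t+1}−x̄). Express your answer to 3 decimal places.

Mean x̄ = (72.2 + 69.6 + 70.1 + 66.1 + 72.2 + 65.2 + 74.8 + 68.1)/8 = 69.7875
Σ_{t=1}^{7}(x_t−x̄)(x_{t+1}−x̄) = -53.0802
γ_1 = -53.0802 / 8 = -6.635

-6.635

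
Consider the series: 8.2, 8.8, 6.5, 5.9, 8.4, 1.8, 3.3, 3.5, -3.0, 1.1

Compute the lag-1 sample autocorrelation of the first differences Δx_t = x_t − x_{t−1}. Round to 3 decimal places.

First differences Δx: 0.6, -2.3, -0.6, 2.5, -6.6, 1.5, 0.2, -6.5, 4.1
Mean of differences = -0.7889
Numerator Σ(Δx_t−Δx̄)(Δx_{t+1}−Δx̄) = -65.4812
Denominator Σ(Δx_t−Δx̄)² = 111.5689
r_1(Δx) = -65.4812 / 111.5689 = -0.587

-0.587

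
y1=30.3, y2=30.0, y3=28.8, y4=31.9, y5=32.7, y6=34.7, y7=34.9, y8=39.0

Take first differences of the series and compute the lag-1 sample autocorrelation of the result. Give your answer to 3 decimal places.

-0.261

First differences Δy: -0.3, -1.2, 3.1, 0.8, 2.0, 0.2, 4.1
Mean of differences = 1.2429
Numerator Σ(Δy_t−Δȳ)(Δy_{t+1}−Δȳ) = -5.6947
Denominator Σ(Δy_t−Δȳ)² = 21.8171
r_1(Δy) = -5.6947 / 21.8171 = -0.261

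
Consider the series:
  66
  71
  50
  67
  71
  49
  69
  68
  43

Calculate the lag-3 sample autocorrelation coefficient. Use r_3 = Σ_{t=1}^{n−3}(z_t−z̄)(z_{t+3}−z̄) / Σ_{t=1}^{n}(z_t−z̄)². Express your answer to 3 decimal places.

Mean z̄ = (66 + 71 + 50 + 67 + 71 + 49 + 69 + 68 + 43)/9 = 61.5556
Σ(z_t−z̄)(z_{t+3}−z̄) = (24.1975) + (89.1975) + (145.0864) + (40.5309) + (60.8642) + (232.9753) = 592.8519
Denominator Σ(z_t−z̄)² = 960.2222
r_3 = 592.8519 / 960.2222 = 0.617

0.617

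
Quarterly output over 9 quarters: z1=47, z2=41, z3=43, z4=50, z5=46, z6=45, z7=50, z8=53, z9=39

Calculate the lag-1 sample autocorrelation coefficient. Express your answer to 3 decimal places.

Mean z̄ = (47 + 41 + 43 + 50 + 46 + 45 + 50 + 53 + 39)/9 = 46.0000
Numerator Σ_{t=1}^{8}(z_t−z̄)(z_{t+1}−z̄) = -27.0000
Denominator Σ(z_t−z̄)² = 166.0000
r_1 = -27.0000 / 166.0000 = -0.163

-0.163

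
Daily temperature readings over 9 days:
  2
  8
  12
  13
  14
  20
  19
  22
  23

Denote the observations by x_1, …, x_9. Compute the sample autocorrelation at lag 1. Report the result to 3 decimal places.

Mean x̄ = (2 + 8 + 12 + 13 + 14 + 20 + 19 + 22 + 23)/9 = 14.7778
Numerator Σ_{t=1}^{8}(x_t−x̄)(x_{t+1}−x̄) = 219.6173
Denominator Σ(x_t−x̄)² = 385.5556
r_1 = 219.6173 / 385.5556 = 0.570

0.570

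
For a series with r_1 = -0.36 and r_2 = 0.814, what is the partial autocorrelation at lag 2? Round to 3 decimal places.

0.786

φ_{22} = (r_2 − r_1²) / (1 − r_1²)
r_1² = (-0.36)² = 0.1296
Numerator = 0.814 − 0.1296 = 0.6844; denominator = 1 − 0.1296 = 0.8704
φ_{22} = 0.6844 / 0.8704 = 0.786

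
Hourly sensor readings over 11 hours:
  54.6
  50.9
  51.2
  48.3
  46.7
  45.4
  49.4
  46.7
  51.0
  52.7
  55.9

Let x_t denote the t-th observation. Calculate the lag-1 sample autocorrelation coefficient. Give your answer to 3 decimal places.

Mean x̄ = (54.6 + 50.9 + 51.2 + 48.3 + 46.7 + 45.4 + 49.4 + 46.7 + 51.0 + 52.7 + 55.9)/11 = 50.2545
Numerator Σ_{t=1}^{10}(x_t−x̄)(x_{t+1}−x̄) = 45.9352
Denominator Σ(x_t−x̄)² = 111.9873
r_1 = 45.9352 / 111.9873 = 0.410

0.410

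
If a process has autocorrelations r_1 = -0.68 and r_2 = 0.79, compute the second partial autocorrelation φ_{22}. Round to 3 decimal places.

φ_{22} = (r_2 − r_1²) / (1 − r_1²)
r_1² = (-0.68)² = 0.4624
Numerator = 0.79 − 0.4624 = 0.3276; denominator = 1 − 0.4624 = 0.5376
φ_{22} = 0.3276 / 0.5376 = 0.609

0.609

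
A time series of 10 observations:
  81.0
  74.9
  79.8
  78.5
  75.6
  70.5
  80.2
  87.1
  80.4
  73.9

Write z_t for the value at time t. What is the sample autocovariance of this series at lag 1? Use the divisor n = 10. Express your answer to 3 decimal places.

Mean z̄ = (81.0 + 74.9 + 79.8 + 78.5 + 75.6 + 70.5 + 80.2 + 87.1 + 80.4 + 73.9)/10 = 78.1900
Σ_{t=1}^{9}(z_t−z̄)(z_{t+1}−z̄) = 17.7339
γ_1 = 17.7339 / 10 = 1.773

1.773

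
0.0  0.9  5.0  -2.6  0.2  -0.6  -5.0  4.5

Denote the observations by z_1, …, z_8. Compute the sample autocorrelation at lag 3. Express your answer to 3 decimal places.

0.149

Mean z̄ = (0.0 + 0.9 + 5.0 − 2.6 + 0.2 − 0.6 − 5.0 + 4.5)/8 = 0.3000
Σ(z_t−z̄)(z_{t+3}−z̄) = (0.8700) + (-0.0600) + (-4.2300) + (15.3700) + (-0.4200) = 11.5300
Denominator Σ(z_t−z̄)² = 77.5000
r_3 = 11.5300 / 77.5000 = 0.149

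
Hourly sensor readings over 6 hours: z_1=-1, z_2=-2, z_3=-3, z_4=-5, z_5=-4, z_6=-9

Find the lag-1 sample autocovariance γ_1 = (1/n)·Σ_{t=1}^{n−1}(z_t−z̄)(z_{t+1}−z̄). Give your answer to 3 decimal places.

1.167

Mean z̄ = (-1 − 2 − 3 − 5 − 4 − 9)/6 = -4.0000
Deviations: 3.0000, 2.0000, 1.0000, -1.0000, 0.0000, -5.0000
Σ_{t=1}^{5}(z_t−z̄)(z_{t+1}−z̄) = 7.0000
γ_1 = 7.0000 / 6 = 1.167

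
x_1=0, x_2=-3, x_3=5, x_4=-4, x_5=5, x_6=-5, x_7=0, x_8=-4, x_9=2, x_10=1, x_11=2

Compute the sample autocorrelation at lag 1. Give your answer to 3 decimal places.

-0.675

Mean x̄ = (0 − 3 + 5 − 4 + 5 − 5 + 0 − 4 + 2 + 1 + 2)/11 = -0.0909
Numerator Σ_{t=1}^{10}(x_t−x̄)(x_{t+1}−x̄) = -84.2810
Denominator Σ(x_t−x̄)² = 124.9091
r_1 = -84.2810 / 124.9091 = -0.675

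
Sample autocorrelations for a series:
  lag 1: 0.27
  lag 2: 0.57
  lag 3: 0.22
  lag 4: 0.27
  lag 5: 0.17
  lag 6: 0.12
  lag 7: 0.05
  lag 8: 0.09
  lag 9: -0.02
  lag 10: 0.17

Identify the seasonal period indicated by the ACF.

2

The largest autocorrelation is r_2 = 0.57; the remaining lags stay at or below 0.27.
The dominant spike at lag 2 indicates a seasonal period of 2.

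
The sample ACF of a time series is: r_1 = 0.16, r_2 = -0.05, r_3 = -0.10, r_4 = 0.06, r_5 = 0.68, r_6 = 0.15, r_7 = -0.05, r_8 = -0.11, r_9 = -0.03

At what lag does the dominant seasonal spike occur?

The largest autocorrelation is r_5 = 0.68; the remaining lags stay at or below 0.16.
The dominant spike at lag 5 indicates a seasonal period of 5.

5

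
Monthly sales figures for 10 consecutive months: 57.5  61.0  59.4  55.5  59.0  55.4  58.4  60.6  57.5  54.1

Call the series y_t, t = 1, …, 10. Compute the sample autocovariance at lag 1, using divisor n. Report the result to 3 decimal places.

-0.483

Mean ȳ = (57.5 + 61.0 + 59.4 + 55.5 + 59.0 + 55.4 + 58.4 + 60.6 + 57.5 + 54.1)/10 = 57.8400
Σ_{t=1}^{9}(y_t−ȳ)(y_{t+1}−ȳ) = -4.8276
γ_1 = -4.8276 / 10 = -0.483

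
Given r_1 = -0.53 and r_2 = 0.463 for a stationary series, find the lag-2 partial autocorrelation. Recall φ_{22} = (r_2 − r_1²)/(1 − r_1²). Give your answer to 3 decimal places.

0.253

φ_{22} = (r_2 − r_1²) / (1 − r_1²)
r_1² = (-0.53)² = 0.2809
Numerator = 0.463 − 0.2809 = 0.1821; denominator = 1 − 0.2809 = 0.7191
φ_{22} = 0.1821 / 0.7191 = 0.253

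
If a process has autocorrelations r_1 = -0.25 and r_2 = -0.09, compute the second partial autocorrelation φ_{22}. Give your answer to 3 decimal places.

-0.163

φ_{22} = (r_2 − r_1²) / (1 − r_1²)
r_1² = (-0.25)² = 0.0625
Numerator = -0.09 − 0.0625 = -0.1525; denominator = 1 − 0.0625 = 0.9375
φ_{22} = -0.1525 / 0.9375 = -0.163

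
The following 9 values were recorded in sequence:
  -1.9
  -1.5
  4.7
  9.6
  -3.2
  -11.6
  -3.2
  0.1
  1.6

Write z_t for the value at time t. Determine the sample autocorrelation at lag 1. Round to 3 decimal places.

Mean z̄ = (-1.9 − 1.5 + 4.7 + 9.6 − 3.2 − 11.6 − 3.2 + 0.1 + 1.6)/9 = -0.6000
Numerator Σ_{t=1}^{8}(z_t−z̄)(z_{t+1}−z̄) = 80.8600
Denominator Σ(z_t−z̄)² = 274.4800
r_1 = 80.8600 / 274.4800 = 0.295

0.295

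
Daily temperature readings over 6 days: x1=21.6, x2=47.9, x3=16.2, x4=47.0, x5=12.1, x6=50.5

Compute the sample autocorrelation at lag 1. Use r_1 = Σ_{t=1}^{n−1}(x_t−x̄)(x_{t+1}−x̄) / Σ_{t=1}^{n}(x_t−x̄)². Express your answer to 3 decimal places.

-0.838

Mean x̄ = (21.6 + 47.9 + 16.2 + 47.0 + 12.1 + 50.5)/6 = 32.5500
Deviations from mean: -10.9500, 15.3500, -16.3500, 14.4500, -20.4500, 17.9500
Σ(x_t−x̄)(x_{t+1}−x̄) = (-168.0825) + (-250.9725) + (-236.2575) + (-295.5025) + (-367.0775) = -1317.8925
Denominator Σ(x_t−x̄)² = 1572.0550
r_1 = -1317.8925 / 1572.0550 = -0.838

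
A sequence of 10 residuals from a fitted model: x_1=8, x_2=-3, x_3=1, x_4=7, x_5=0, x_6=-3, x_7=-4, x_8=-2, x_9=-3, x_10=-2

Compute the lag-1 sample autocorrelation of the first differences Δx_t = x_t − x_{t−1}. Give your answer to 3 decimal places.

First differences Δx: -11, 4, 6, -7, -3, -1, 2, -1, 1
Mean of differences = -1.1111
Numerator Σ(Δx_t−Δx̄)(Δx_{t+1}−Δx̄) = -44.2346
Denominator Σ(Δx_t−Δx̄)² = 226.8889
r_1(Δx) = -44.2346 / 226.8889 = -0.195

-0.195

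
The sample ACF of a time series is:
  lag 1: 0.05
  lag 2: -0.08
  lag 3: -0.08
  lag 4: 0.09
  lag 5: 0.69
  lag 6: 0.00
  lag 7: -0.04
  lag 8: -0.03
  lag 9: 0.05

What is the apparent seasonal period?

5

The largest autocorrelation is r_5 = 0.69; the remaining lags stay at or below 0.09.
The dominant spike at lag 5 indicates a seasonal period of 5.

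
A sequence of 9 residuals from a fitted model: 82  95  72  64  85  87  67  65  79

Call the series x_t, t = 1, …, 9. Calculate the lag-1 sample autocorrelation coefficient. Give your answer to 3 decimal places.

0.040

Mean x̄ = (82 + 95 + 72 + 64 + 85 + 87 + 67 + 65 + 79)/9 = 77.3333
Numerator Σ_{t=1}^{8}(x_t−x̄)(x_{t+1}−x̄) = 38.2222
Denominator Σ(x_t−x̄)² = 954.0000
r_1 = 38.2222 / 954.0000 = 0.040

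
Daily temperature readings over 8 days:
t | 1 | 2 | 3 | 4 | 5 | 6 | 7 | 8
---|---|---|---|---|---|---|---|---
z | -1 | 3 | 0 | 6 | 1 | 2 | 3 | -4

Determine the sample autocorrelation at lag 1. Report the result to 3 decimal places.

Mean z̄ = (-1 + 3 + 0 + 6 + 1 + 2 + 3 − 4)/8 = 1.2500
Deviations from mean: -2.2500, 1.7500, -1.2500, 4.7500, -0.2500, 0.7500, 1.7500, -5.2500
Numerator Σ_{t=1}^{7}(z_t−z̄)(z_{t+1}−z̄) = -21.3125
Denominator Σ(z_t−z̄)² = 63.5000
r_1 = -21.3125 / 63.5000 = -0.336

-0.336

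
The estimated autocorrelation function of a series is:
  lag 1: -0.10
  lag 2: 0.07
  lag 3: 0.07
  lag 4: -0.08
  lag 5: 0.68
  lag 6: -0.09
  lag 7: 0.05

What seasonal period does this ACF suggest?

5

The largest autocorrelation is r_5 = 0.68; the remaining lags stay at or below 0.07.
The dominant spike at lag 5 indicates a seasonal period of 5.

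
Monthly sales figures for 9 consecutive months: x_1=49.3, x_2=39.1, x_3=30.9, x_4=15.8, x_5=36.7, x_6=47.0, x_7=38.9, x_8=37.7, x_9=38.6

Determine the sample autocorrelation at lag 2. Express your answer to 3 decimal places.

Mean x̄ = (49.3 + 39.1 + 30.9 + 15.8 + 36.7 + 47.0 + 38.9 + 37.7 + 38.6)/9 = 37.1111
Σ(x_t−x̄)(x_{t+2}−x̄) = (-75.7065) + (-42.3854) + (2.5535) + (-210.7432) + (-0.7354) + (5.8235) + (2.6635) = -318.5302
Denominator Σ(x_t−x̄)² = 748.9889
r_2 = -318.5302 / 748.9889 = -0.425

-0.425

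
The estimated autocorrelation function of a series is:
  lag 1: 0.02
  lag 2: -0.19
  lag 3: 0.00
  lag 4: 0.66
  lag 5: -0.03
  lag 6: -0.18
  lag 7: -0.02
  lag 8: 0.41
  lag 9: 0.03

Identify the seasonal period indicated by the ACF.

The largest autocorrelation is r_4 = 0.66, with a weaker echo at lag 8 (0.41); the remaining lags stay at or below 0.03.
The dominant spike at lag 4 indicates a seasonal period of 4.

4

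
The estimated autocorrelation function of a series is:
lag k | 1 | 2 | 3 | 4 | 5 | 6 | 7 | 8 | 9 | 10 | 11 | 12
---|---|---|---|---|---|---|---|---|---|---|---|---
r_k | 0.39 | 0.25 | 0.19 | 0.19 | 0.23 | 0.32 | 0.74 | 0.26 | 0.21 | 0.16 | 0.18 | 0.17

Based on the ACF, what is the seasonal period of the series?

The largest autocorrelation is r_7 = 0.74; the remaining lags stay at or below 0.39. The elevated value at lag 1 (0.39), dropping to 0.25 at lag 2, reflects decaying short-term dependence rather than seasonality.
The dominant spike at lag 7 indicates a seasonal period of 7.

7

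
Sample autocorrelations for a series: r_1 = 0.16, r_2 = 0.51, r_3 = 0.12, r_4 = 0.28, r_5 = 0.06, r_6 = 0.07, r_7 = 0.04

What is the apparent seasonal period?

The largest autocorrelation is r_2 = 0.51, with a weaker echo at lag 4 (0.28); the remaining lags stay at or below 0.16.
The dominant spike at lag 2 indicates a seasonal period of 2.

2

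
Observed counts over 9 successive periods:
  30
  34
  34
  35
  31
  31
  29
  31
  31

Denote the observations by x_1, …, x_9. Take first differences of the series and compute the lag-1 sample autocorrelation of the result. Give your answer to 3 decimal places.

-0.187

First differences Δx: 4, 0, 1, -4, 0, -2, 2, 0
Mean of differences = 0.1250
Numerator Σ(Δx_t−Δx̄)(Δx_{t+1}−Δx̄) = -7.6406
Denominator Σ(Δx_t−Δx̄)² = 40.8750
r_1(Δx) = -7.6406 / 40.8750 = -0.187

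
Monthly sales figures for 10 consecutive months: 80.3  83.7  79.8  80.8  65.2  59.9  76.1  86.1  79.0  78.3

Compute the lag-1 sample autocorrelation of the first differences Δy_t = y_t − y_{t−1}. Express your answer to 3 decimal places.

0.083

First differences Δy: 3.4, -3.9, 1.0, -15.6, -5.3, 16.2, 10.0, -7.1, -0.7
Mean of differences = -0.2222
Numerator Σ(Δy_t−Δȳ)(Δy_{t+1}−Δȳ) = 58.9362
Denominator Σ(Δy_t−Δȳ)² = 712.1156
r_1(Δy) = 58.9362 / 712.1156 = 0.083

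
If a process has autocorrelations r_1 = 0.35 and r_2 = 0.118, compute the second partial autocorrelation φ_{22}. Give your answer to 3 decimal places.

φ_{22} = (r_2 − r_1²) / (1 − r_1²)
r_1² = (0.35)² = 0.1225
Numerator = 0.118 − 0.1225 = -0.0045; denominator = 1 − 0.1225 = 0.8775
φ_{22} = -0.0045 / 0.8775 = -0.005

-0.005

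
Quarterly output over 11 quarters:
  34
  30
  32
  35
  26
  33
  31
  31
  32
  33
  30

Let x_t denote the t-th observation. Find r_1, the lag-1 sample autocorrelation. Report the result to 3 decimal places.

-0.553

Mean x̄ = (34 + 30 + 32 + 35 + 26 + 33 + 31 + 31 + 32 + 33 + 30)/11 = 31.5455
Numerator Σ_{t=1}^{10}(x_t−x̄)(x_{t+1}−x̄) = -32.4793
Denominator Σ(x_t−x̄)² = 58.7273
r_1 = -32.4793 / 58.7273 = -0.553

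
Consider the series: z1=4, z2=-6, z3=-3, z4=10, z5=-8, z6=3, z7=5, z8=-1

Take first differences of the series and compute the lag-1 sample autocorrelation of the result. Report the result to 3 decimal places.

First differences Δz: -10, 3, 13, -18, 11, 2, -6
Mean of differences = -0.7143
Numerator Σ(Δz_t−Δz̄)(Δz_{t+1}−Δz̄) = -405.6531
Denominator Σ(Δz_t−Δz̄)² = 759.4286
r_1(Δz) = -405.6531 / 759.4286 = -0.534

-0.534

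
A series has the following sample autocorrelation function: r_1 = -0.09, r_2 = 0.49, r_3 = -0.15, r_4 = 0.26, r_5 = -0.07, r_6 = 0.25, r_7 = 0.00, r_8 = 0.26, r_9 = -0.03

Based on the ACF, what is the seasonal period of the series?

The largest autocorrelation is r_2 = 0.49, with weaker echoes at lags 4 (0.26), 6 (0.25) and 8 (0.26); the remaining lags stay at or below 0.00.
The dominant spike at lag 2 indicates a seasonal period of 2.

2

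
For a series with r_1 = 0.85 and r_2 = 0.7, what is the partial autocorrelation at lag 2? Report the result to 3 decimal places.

φ_{22} = (r_2 − r_1²) / (1 − r_1²)
r_1² = (0.85)² = 0.7225
Numerator = 0.7 − 0.7225 = -0.0225; denominator = 1 − 0.7225 = 0.2775
φ_{22} = -0.0225 / 0.2775 = -0.081

-0.081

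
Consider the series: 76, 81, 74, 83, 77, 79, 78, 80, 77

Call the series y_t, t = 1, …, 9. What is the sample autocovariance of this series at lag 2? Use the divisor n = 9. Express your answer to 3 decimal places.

3.716

Mean ȳ = (76 + 81 + 74 + 83 + 77 + 79 + 78 + 80 + 77)/9 = 78.3333
Σ_{t=1}^{7}(y_t−ȳ)(y_{t+2}−ȳ) = 33.4444
γ_2 = 33.4444 / 9 = 3.716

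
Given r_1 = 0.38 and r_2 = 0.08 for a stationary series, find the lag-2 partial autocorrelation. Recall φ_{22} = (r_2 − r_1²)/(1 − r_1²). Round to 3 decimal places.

φ_{22} = (r_2 − r_1²) / (1 − r_1²)
r_1² = (0.38)² = 0.1444
Numerator = 0.08 − 0.1444 = -0.0644; denominator = 1 − 0.1444 = 0.8556
φ_{22} = -0.0644 / 0.8556 = -0.075

-0.075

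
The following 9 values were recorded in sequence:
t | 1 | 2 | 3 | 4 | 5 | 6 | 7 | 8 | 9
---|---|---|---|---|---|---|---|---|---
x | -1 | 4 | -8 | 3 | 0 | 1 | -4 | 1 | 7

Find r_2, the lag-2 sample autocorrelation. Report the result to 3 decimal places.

-0.010

Mean x̄ = (-1 + 4 − 8 + 3 + 0 + 1 − 4 + 1 + 7)/9 = 0.3333
Σ(x_t−x̄)(x_{t+2}−x̄) = (11.1111) + (9.7778) + (2.7778) + (1.7778) + (1.4444) + (0.4444) + (-28.8889) = -1.5556
Denominator Σ(x_t−x̄)² = 156.0000
r_2 = -1.5556 / 156.0000 = -0.010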